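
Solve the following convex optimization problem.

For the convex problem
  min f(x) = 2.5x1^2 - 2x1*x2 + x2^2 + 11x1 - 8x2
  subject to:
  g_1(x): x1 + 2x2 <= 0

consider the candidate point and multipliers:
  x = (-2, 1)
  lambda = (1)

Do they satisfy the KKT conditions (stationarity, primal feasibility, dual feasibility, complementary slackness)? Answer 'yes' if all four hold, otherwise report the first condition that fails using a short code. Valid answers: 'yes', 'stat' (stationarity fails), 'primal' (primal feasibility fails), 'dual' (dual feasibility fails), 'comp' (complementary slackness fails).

Gradient of f: grad f(x) = Q x + c = (-1, -2)
Constraint values g_i(x) = a_i^T x - b_i:
  g_1((-2, 1)) = 0
Stationarity residual: grad f(x) + sum_i lambda_i a_i = (0, 0)
  -> stationarity OK
Primal feasibility (all g_i <= 0): OK
Dual feasibility (all lambda_i >= 0): OK
Complementary slackness (lambda_i * g_i(x) = 0 for all i): OK

Verdict: yes, KKT holds.

yes


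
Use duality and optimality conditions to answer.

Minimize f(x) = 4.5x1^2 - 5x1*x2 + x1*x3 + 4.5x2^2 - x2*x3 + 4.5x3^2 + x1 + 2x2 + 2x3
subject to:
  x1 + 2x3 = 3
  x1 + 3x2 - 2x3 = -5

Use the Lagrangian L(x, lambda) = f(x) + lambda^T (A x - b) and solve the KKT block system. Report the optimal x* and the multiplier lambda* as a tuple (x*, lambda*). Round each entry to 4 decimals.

Form the Lagrangian:
  L(x, lambda) = (1/2) x^T Q x + c^T x + lambda^T (A x - b)
Stationarity (grad_x L = 0): Q x + c + A^T lambda = 0.
Primal feasibility: A x = b.

This gives the KKT block system:
  [ Q   A^T ] [ x     ]   [-c ]
  [ A    0  ] [ lambda ] = [ b ]

Solving the linear system:
  x*      = (-0.07, -0.62, 1.535)
  lambda* = (-6.594, 1.5885)
  f(x*)   = 14.7421

x* = (-0.07, -0.62, 1.535), lambda* = (-6.594, 1.5885)


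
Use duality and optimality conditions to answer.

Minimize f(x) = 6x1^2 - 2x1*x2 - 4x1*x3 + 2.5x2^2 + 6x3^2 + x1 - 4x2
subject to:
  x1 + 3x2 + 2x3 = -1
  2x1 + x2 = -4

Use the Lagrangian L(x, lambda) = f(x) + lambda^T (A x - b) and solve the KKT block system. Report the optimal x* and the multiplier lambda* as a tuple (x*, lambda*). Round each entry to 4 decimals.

Form the Lagrangian:
  L(x, lambda) = (1/2) x^T Q x + c^T x + lambda^T (A x - b)
Stationarity (grad_x L = 0): Q x + c + A^T lambda = 0.
Primal feasibility: A x = b.

This gives the KKT block system:
  [ Q   A^T ] [ x     ]   [-c ]
  [ A    0  ] [ lambda ] = [ b ]

Solving the linear system:
  x*      = (-2.1053, 0.2105, 0.2368)
  lambda* = (-5.6316, 15.6316)
  f(x*)   = 26.9737

x* = (-2.1053, 0.2105, 0.2368), lambda* = (-5.6316, 15.6316)


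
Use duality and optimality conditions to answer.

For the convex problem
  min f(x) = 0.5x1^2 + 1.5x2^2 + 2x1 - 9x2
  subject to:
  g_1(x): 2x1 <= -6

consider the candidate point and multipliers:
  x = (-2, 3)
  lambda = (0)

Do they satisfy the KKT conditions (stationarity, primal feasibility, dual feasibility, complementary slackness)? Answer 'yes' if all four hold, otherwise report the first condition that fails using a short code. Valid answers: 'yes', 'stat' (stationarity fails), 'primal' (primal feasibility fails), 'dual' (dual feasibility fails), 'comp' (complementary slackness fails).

Gradient of f: grad f(x) = Q x + c = (0, 0)
Constraint values g_i(x) = a_i^T x - b_i:
  g_1((-2, 3)) = 2
Stationarity residual: grad f(x) + sum_i lambda_i a_i = (0, 0)
  -> stationarity OK
Primal feasibility (all g_i <= 0): FAILS
Dual feasibility (all lambda_i >= 0): OK
Complementary slackness (lambda_i * g_i(x) = 0 for all i): OK

Verdict: the first failing condition is primal_feasibility -> primal.

primal


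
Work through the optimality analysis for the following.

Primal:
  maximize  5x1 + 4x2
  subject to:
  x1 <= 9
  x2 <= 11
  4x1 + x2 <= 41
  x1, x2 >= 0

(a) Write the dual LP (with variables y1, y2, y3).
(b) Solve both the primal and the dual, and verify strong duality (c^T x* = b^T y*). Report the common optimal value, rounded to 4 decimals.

The standard primal-dual pair for 'max c^T x s.t. A x <= b, x >= 0' is:
  Dual:  min b^T y  s.t.  A^T y >= c,  y >= 0.

So the dual LP is:
  minimize  9y1 + 11y2 + 41y3
  subject to:
    y1 + 4y3 >= 5
    y2 + y3 >= 4
    y1, y2, y3 >= 0

Solving the primal: x* = (7.5, 11).
  primal value c^T x* = 81.5.
Solving the dual: y* = (0, 2.75, 1.25).
  dual value b^T y* = 81.5.
Strong duality: c^T x* = b^T y*. Confirmed.

81.5


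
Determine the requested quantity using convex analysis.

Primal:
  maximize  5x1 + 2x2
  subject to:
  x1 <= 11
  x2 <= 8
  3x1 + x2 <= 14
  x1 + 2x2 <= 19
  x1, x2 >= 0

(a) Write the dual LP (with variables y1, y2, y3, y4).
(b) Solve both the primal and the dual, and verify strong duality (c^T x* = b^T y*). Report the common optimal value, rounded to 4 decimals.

The standard primal-dual pair for 'max c^T x s.t. A x <= b, x >= 0' is:
  Dual:  min b^T y  s.t.  A^T y >= c,  y >= 0.

So the dual LP is:
  minimize  11y1 + 8y2 + 14y3 + 19y4
  subject to:
    y1 + 3y3 + y4 >= 5
    y2 + y3 + 2y4 >= 2
    y1, y2, y3, y4 >= 0

Solving the primal: x* = (2, 8).
  primal value c^T x* = 26.
Solving the dual: y* = (0, 0.3333, 1.6667, 0).
  dual value b^T y* = 26.
Strong duality: c^T x* = b^T y*. Confirmed.

26


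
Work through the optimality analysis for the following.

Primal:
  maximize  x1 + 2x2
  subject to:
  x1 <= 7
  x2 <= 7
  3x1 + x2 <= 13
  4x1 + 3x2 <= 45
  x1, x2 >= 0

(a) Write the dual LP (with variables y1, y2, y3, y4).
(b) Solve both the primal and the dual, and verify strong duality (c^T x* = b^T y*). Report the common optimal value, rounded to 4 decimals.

The standard primal-dual pair for 'max c^T x s.t. A x <= b, x >= 0' is:
  Dual:  min b^T y  s.t.  A^T y >= c,  y >= 0.

So the dual LP is:
  minimize  7y1 + 7y2 + 13y3 + 45y4
  subject to:
    y1 + 3y3 + 4y4 >= 1
    y2 + y3 + 3y4 >= 2
    y1, y2, y3, y4 >= 0

Solving the primal: x* = (2, 7).
  primal value c^T x* = 16.
Solving the dual: y* = (0, 1.6667, 0.3333, 0).
  dual value b^T y* = 16.
Strong duality: c^T x* = b^T y*. Confirmed.

16


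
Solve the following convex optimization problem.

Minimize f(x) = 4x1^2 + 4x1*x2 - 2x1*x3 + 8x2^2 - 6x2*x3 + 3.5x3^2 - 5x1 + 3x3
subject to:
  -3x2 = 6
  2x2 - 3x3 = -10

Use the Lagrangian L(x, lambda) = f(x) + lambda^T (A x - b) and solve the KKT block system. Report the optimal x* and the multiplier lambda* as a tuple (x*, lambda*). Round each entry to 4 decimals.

Form the Lagrangian:
  L(x, lambda) = (1/2) x^T Q x + c^T x + lambda^T (A x - b)
Stationarity (grad_x L = 0): Q x + c + A^T lambda = 0.
Primal feasibility: A x = b.

This gives the KKT block system:
  [ Q   A^T ] [ x     ]   [-c ]
  [ A    0  ] [ lambda ] = [ b ]

Solving the linear system:
  x*      = (2.125, -2, 2)
  lambda* = (-6.3333, 8.25)
  f(x*)   = 57.9375

x* = (2.125, -2, 2), lambda* = (-6.3333, 8.25)


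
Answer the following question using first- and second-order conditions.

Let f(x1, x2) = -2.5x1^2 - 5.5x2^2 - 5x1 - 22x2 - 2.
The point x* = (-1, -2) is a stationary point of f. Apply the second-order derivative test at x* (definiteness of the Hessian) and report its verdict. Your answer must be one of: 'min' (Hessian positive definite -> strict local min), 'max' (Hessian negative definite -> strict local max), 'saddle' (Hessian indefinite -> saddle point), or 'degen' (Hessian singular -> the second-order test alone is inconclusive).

Compute the Hessian H = grad^2 f:
  H = [[-5, 0], [0, -11]]
Verify stationarity: grad f(x*) = H x* + g = (0, 0).
Eigenvalues of H: -11, -5.
Both eigenvalues < 0, so H is negative definite -> x* is a strict local max.

max


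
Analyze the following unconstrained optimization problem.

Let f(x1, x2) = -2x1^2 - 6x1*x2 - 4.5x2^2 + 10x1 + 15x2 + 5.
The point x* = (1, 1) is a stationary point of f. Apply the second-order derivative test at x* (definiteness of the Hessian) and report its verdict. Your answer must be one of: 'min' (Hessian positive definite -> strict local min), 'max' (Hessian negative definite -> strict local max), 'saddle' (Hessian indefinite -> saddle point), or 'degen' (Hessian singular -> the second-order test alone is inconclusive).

Compute the Hessian H = grad^2 f:
  H = [[-4, -6], [-6, -9]]
Verify stationarity: grad f(x*) = H x* + g = (0, 0).
Eigenvalues of H: -13, 0.
H has a zero eigenvalue (singular; negative semidefinite but not definite), so H is neither positive definite, negative definite, nor indefinite. The second-order test alone is inconclusive -> degen.
(Indeed, f is constant along the null direction of H through x*, so x* is not a strict local extremum.)

degen


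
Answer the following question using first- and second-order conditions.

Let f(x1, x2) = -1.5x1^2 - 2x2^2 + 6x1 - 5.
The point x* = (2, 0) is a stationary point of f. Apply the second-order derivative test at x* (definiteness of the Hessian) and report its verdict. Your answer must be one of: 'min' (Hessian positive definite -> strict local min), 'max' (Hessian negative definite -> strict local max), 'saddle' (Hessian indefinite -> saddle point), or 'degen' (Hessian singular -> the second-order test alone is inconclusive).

Compute the Hessian H = grad^2 f:
  H = [[-3, 0], [0, -4]]
Verify stationarity: grad f(x*) = H x* + g = (0, 0).
Eigenvalues of H: -4, -3.
Both eigenvalues < 0, so H is negative definite -> x* is a strict local max.

max


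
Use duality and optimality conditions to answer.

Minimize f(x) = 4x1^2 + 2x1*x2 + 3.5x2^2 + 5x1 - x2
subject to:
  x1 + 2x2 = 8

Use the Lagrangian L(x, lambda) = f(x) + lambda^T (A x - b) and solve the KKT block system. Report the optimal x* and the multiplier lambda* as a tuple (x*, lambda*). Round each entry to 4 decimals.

Form the Lagrangian:
  L(x, lambda) = (1/2) x^T Q x + c^T x + lambda^T (A x - b)
Stationarity (grad_x L = 0): Q x + c + A^T lambda = 0.
Primal feasibility: A x = b.

This gives the KKT block system:
  [ Q   A^T ] [ x     ]   [-c ]
  [ A    0  ] [ lambda ] = [ b ]

Solving the linear system:
  x*      = (0.0645, 3.9677)
  lambda* = (-13.4516)
  f(x*)   = 51.9839

x* = (0.0645, 3.9677), lambda* = (-13.4516)


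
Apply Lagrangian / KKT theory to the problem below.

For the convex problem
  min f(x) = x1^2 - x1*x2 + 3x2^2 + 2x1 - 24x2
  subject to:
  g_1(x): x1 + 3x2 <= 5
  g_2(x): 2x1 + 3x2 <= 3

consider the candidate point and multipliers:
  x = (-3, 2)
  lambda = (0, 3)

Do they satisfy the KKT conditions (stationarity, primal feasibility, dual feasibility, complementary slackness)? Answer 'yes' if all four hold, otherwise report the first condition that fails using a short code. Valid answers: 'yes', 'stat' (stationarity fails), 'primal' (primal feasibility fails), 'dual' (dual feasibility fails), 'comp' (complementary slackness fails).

Gradient of f: grad f(x) = Q x + c = (-6, -9)
Constraint values g_i(x) = a_i^T x - b_i:
  g_1((-3, 2)) = -2
  g_2((-3, 2)) = -3
Stationarity residual: grad f(x) + sum_i lambda_i a_i = (0, 0)
  -> stationarity OK
Primal feasibility (all g_i <= 0): OK
Dual feasibility (all lambda_i >= 0): OK
Complementary slackness (lambda_i * g_i(x) = 0 for all i): FAILS

Verdict: the first failing condition is complementary_slackness -> comp.

comp


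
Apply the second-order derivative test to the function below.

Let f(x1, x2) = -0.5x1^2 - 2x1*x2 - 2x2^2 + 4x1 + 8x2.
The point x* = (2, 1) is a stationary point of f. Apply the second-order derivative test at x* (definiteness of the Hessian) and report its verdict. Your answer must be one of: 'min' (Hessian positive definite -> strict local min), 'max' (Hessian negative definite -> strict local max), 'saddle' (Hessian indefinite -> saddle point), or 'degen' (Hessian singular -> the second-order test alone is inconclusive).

Compute the Hessian H = grad^2 f:
  H = [[-1, -2], [-2, -4]]
Verify stationarity: grad f(x*) = H x* + g = (0, 0).
Eigenvalues of H: -5, 0.
H has a zero eigenvalue (singular; negative semidefinite but not definite), so H is neither positive definite, negative definite, nor indefinite. The second-order test alone is inconclusive -> degen.
(Indeed, f is constant along the null direction of H through x*, so x* is not a strict local extremum.)

degen


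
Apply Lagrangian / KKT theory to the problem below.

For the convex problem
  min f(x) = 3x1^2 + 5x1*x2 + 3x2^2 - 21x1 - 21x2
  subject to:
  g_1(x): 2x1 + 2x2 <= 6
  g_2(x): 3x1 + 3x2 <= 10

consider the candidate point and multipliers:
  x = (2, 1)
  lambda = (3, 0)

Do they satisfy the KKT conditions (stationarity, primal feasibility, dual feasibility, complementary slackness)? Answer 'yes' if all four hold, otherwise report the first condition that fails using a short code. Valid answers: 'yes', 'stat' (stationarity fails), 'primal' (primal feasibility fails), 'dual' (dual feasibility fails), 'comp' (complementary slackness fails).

Gradient of f: grad f(x) = Q x + c = (-4, -5)
Constraint values g_i(x) = a_i^T x - b_i:
  g_1((2, 1)) = 0
  g_2((2, 1)) = -1
Stationarity residual: grad f(x) + sum_i lambda_i a_i = (2, 1)
  -> stationarity FAILS
Primal feasibility (all g_i <= 0): OK
Dual feasibility (all lambda_i >= 0): OK
Complementary slackness (lambda_i * g_i(x) = 0 for all i): OK

Verdict: the first failing condition is stationarity -> stat.

stat


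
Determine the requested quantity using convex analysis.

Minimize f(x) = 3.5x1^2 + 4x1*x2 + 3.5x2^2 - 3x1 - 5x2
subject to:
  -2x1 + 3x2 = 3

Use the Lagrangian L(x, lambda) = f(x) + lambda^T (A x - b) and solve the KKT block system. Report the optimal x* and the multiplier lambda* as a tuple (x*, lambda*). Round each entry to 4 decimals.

Form the Lagrangian:
  L(x, lambda) = (1/2) x^T Q x + c^T x + lambda^T (A x - b)
Stationarity (grad_x L = 0): Q x + c + A^T lambda = 0.
Primal feasibility: A x = b.

This gives the KKT block system:
  [ Q   A^T ] [ x     ]   [-c ]
  [ A    0  ] [ lambda ] = [ b ]

Solving the linear system:
  x*      = (-0.1511, 0.8993)
  lambda* = (-0.2302)
  f(x*)   = -1.6763

x* = (-0.1511, 0.8993), lambda* = (-0.2302)


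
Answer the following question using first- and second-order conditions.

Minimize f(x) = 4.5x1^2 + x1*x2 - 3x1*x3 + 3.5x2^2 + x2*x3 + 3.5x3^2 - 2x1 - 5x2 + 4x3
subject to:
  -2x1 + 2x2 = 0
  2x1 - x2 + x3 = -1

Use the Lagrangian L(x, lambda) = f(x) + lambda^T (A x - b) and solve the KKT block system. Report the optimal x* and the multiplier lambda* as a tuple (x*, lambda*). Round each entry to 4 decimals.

Form the Lagrangian:
  L(x, lambda) = (1/2) x^T Q x + c^T x + lambda^T (A x - b)
Stationarity (grad_x L = 0): Q x + c + A^T lambda = 0.
Primal feasibility: A x = b.

This gives the KKT block system:
  [ Q   A^T ] [ x     ]   [-c ]
  [ A    0  ] [ lambda ] = [ b ]

Solving the linear system:
  x*      = (0.069, 0.069, -1.069)
  lambda* = (4.569, 3.6207)
  f(x*)   = -0.569

x* = (0.069, 0.069, -1.069), lambda* = (4.569, 3.6207)


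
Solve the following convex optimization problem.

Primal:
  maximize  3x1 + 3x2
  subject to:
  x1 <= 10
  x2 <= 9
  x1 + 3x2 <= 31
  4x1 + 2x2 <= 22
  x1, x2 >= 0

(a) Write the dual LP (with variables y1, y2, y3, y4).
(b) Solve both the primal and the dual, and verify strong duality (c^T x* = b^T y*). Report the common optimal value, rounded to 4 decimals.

The standard primal-dual pair for 'max c^T x s.t. A x <= b, x >= 0' is:
  Dual:  min b^T y  s.t.  A^T y >= c,  y >= 0.

So the dual LP is:
  minimize  10y1 + 9y2 + 31y3 + 22y4
  subject to:
    y1 + y3 + 4y4 >= 3
    y2 + 3y3 + 2y4 >= 3
    y1, y2, y3, y4 >= 0

Solving the primal: x* = (1, 9).
  primal value c^T x* = 30.
Solving the dual: y* = (0, 1.5, 0, 0.75).
  dual value b^T y* = 30.
Strong duality: c^T x* = b^T y*. Confirmed.

30


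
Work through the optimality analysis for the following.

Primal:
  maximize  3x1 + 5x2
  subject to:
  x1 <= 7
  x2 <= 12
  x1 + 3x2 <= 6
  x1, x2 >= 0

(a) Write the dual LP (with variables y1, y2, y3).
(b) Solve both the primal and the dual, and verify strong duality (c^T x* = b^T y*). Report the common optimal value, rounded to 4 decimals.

The standard primal-dual pair for 'max c^T x s.t. A x <= b, x >= 0' is:
  Dual:  min b^T y  s.t.  A^T y >= c,  y >= 0.

So the dual LP is:
  minimize  7y1 + 12y2 + 6y3
  subject to:
    y1 + y3 >= 3
    y2 + 3y3 >= 5
    y1, y2, y3 >= 0

Solving the primal: x* = (6, 0).
  primal value c^T x* = 18.
Solving the dual: y* = (0, 0, 3).
  dual value b^T y* = 18.
Strong duality: c^T x* = b^T y*. Confirmed.

18


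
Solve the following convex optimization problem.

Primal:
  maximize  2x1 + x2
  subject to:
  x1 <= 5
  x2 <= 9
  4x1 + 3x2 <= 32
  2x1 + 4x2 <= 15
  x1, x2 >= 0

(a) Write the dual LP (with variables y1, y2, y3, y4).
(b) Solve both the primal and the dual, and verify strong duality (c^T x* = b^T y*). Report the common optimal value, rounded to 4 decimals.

The standard primal-dual pair for 'max c^T x s.t. A x <= b, x >= 0' is:
  Dual:  min b^T y  s.t.  A^T y >= c,  y >= 0.

So the dual LP is:
  minimize  5y1 + 9y2 + 32y3 + 15y4
  subject to:
    y1 + 4y3 + 2y4 >= 2
    y2 + 3y3 + 4y4 >= 1
    y1, y2, y3, y4 >= 0

Solving the primal: x* = (5, 1.25).
  primal value c^T x* = 11.25.
Solving the dual: y* = (1.5, 0, 0, 0.25).
  dual value b^T y* = 11.25.
Strong duality: c^T x* = b^T y*. Confirmed.

11.25


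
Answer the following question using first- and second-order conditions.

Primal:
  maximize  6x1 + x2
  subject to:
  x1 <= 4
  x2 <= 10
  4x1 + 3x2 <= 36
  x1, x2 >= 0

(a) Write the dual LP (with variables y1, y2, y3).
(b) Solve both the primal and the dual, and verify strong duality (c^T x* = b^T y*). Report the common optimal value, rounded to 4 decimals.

The standard primal-dual pair for 'max c^T x s.t. A x <= b, x >= 0' is:
  Dual:  min b^T y  s.t.  A^T y >= c,  y >= 0.

So the dual LP is:
  minimize  4y1 + 10y2 + 36y3
  subject to:
    y1 + 4y3 >= 6
    y2 + 3y3 >= 1
    y1, y2, y3 >= 0

Solving the primal: x* = (4, 6.6667).
  primal value c^T x* = 30.6667.
Solving the dual: y* = (4.6667, 0, 0.3333).
  dual value b^T y* = 30.6667.
Strong duality: c^T x* = b^T y*. Confirmed.

30.6667


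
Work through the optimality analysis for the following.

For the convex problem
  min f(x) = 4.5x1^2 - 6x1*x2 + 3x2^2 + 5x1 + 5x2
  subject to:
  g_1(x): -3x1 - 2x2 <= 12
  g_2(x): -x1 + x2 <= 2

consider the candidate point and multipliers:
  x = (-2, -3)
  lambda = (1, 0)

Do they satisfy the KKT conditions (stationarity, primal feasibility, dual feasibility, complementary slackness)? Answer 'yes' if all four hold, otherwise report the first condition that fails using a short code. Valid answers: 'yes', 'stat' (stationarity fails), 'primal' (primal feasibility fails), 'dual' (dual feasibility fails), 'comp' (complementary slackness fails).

Gradient of f: grad f(x) = Q x + c = (5, -1)
Constraint values g_i(x) = a_i^T x - b_i:
  g_1((-2, -3)) = 0
  g_2((-2, -3)) = -3
Stationarity residual: grad f(x) + sum_i lambda_i a_i = (2, -3)
  -> stationarity FAILS
Primal feasibility (all g_i <= 0): OK
Dual feasibility (all lambda_i >= 0): OK
Complementary slackness (lambda_i * g_i(x) = 0 for all i): OK

Verdict: the first failing condition is stationarity -> stat.

stat


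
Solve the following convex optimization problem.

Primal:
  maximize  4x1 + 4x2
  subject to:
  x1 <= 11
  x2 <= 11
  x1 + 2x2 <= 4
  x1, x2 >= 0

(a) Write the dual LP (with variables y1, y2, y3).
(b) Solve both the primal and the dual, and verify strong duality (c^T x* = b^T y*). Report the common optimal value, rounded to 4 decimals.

The standard primal-dual pair for 'max c^T x s.t. A x <= b, x >= 0' is:
  Dual:  min b^T y  s.t.  A^T y >= c,  y >= 0.

So the dual LP is:
  minimize  11y1 + 11y2 + 4y3
  subject to:
    y1 + y3 >= 4
    y2 + 2y3 >= 4
    y1, y2, y3 >= 0

Solving the primal: x* = (4, 0).
  primal value c^T x* = 16.
Solving the dual: y* = (0, 0, 4).
  dual value b^T y* = 16.
Strong duality: c^T x* = b^T y*. Confirmed.

16


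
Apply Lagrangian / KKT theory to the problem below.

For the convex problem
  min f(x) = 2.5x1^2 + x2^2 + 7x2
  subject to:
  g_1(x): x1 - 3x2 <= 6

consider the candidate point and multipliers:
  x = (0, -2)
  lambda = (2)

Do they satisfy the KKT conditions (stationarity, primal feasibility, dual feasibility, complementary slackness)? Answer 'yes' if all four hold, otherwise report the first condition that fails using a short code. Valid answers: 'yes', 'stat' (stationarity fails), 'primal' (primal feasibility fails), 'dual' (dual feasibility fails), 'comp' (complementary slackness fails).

Gradient of f: grad f(x) = Q x + c = (0, 3)
Constraint values g_i(x) = a_i^T x - b_i:
  g_1((0, -2)) = 0
Stationarity residual: grad f(x) + sum_i lambda_i a_i = (2, -3)
  -> stationarity FAILS
Primal feasibility (all g_i <= 0): OK
Dual feasibility (all lambda_i >= 0): OK
Complementary slackness (lambda_i * g_i(x) = 0 for all i): OK

Verdict: the first failing condition is stationarity -> stat.

stat


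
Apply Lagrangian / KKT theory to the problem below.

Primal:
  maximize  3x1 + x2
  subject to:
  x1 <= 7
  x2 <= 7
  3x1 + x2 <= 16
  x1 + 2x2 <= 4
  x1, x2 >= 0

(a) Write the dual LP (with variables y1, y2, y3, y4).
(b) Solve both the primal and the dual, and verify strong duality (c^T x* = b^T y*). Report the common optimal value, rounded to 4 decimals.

The standard primal-dual pair for 'max c^T x s.t. A x <= b, x >= 0' is:
  Dual:  min b^T y  s.t.  A^T y >= c,  y >= 0.

So the dual LP is:
  minimize  7y1 + 7y2 + 16y3 + 4y4
  subject to:
    y1 + 3y3 + y4 >= 3
    y2 + y3 + 2y4 >= 1
    y1, y2, y3, y4 >= 0

Solving the primal: x* = (4, 0).
  primal value c^T x* = 12.
Solving the dual: y* = (0, 0, 0, 3).
  dual value b^T y* = 12.
Strong duality: c^T x* = b^T y*. Confirmed.

12


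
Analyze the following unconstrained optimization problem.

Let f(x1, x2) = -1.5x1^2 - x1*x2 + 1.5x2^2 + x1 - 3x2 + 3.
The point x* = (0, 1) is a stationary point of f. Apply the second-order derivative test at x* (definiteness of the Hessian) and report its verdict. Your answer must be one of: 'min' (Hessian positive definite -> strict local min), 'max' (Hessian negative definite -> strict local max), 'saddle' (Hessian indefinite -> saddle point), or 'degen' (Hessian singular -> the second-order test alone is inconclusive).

Compute the Hessian H = grad^2 f:
  H = [[-3, -1], [-1, 3]]
Verify stationarity: grad f(x*) = H x* + g = (0, 0).
Eigenvalues of H: -3.1623, 3.1623.
Eigenvalues have mixed signs, so H is indefinite -> x* is a saddle point.

saddle


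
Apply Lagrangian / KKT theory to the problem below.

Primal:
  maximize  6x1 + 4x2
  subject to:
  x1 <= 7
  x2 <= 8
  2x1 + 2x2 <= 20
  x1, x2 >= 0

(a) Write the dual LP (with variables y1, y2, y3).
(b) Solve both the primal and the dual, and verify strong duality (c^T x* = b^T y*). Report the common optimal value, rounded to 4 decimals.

The standard primal-dual pair for 'max c^T x s.t. A x <= b, x >= 0' is:
  Dual:  min b^T y  s.t.  A^T y >= c,  y >= 0.

So the dual LP is:
  minimize  7y1 + 8y2 + 20y3
  subject to:
    y1 + 2y3 >= 6
    y2 + 2y3 >= 4
    y1, y2, y3 >= 0

Solving the primal: x* = (7, 3).
  primal value c^T x* = 54.
Solving the dual: y* = (2, 0, 2).
  dual value b^T y* = 54.
Strong duality: c^T x* = b^T y*. Confirmed.

54


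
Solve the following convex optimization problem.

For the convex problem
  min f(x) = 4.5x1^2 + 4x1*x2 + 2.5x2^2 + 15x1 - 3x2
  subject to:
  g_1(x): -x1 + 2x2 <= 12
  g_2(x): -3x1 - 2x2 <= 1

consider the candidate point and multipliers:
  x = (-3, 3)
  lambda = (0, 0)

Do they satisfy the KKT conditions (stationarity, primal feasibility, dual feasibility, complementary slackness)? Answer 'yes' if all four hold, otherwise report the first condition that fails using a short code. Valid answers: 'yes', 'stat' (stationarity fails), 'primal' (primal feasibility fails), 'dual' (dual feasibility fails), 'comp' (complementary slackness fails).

Gradient of f: grad f(x) = Q x + c = (0, 0)
Constraint values g_i(x) = a_i^T x - b_i:
  g_1((-3, 3)) = -3
  g_2((-3, 3)) = 2
Stationarity residual: grad f(x) + sum_i lambda_i a_i = (0, 0)
  -> stationarity OK
Primal feasibility (all g_i <= 0): FAILS
Dual feasibility (all lambda_i >= 0): OK
Complementary slackness (lambda_i * g_i(x) = 0 for all i): OK

Verdict: the first failing condition is primal_feasibility -> primal.

primal


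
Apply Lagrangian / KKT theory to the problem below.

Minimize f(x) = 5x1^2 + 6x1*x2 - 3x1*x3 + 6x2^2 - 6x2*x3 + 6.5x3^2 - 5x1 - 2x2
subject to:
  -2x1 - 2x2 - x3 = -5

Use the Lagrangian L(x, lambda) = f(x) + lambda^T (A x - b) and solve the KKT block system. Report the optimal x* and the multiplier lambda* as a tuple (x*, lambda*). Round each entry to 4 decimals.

Form the Lagrangian:
  L(x, lambda) = (1/2) x^T Q x + c^T x + lambda^T (A x - b)
Stationarity (grad_x L = 0): Q x + c + A^T lambda = 0.
Primal feasibility: A x = b.

This gives the KKT block system:
  [ Q   A^T ] [ x     ]   [-c ]
  [ A    0  ] [ lambda ] = [ b ]

Solving the linear system:
  x*      = (1.2065, 0.7989, 0.9891)
  lambda* = (4.4457)
  f(x*)   = 7.2989

x* = (1.2065, 0.7989, 0.9891), lambda* = (4.4457)


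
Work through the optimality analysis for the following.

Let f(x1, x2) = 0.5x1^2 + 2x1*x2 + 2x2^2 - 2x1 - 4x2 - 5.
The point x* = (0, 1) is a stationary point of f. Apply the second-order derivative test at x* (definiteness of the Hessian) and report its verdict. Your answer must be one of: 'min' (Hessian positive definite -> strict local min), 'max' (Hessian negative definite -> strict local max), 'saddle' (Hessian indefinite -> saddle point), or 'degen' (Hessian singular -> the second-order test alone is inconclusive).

Compute the Hessian H = grad^2 f:
  H = [[1, 2], [2, 4]]
Verify stationarity: grad f(x*) = H x* + g = (0, 0).
Eigenvalues of H: 0, 5.
H has a zero eigenvalue (singular; positive semidefinite but not definite), so H is neither positive definite, negative definite, nor indefinite. The second-order test alone is inconclusive -> degen.
(Indeed, f is constant along the null direction of H through x*, so x* is not a strict local extremum.)

degen


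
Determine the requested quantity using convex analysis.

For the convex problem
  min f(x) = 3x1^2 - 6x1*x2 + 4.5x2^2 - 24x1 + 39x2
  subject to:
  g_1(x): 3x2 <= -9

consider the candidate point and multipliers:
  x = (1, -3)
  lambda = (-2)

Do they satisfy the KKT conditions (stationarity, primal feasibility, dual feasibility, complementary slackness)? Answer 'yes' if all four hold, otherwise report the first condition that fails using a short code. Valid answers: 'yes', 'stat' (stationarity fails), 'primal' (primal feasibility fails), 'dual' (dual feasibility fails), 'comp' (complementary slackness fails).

Gradient of f: grad f(x) = Q x + c = (0, 6)
Constraint values g_i(x) = a_i^T x - b_i:
  g_1((1, -3)) = 0
Stationarity residual: grad f(x) + sum_i lambda_i a_i = (0, 0)
  -> stationarity OK
Primal feasibility (all g_i <= 0): OK
Dual feasibility (all lambda_i >= 0): FAILS
Complementary slackness (lambda_i * g_i(x) = 0 for all i): OK

Verdict: the first failing condition is dual_feasibility -> dual.

dual


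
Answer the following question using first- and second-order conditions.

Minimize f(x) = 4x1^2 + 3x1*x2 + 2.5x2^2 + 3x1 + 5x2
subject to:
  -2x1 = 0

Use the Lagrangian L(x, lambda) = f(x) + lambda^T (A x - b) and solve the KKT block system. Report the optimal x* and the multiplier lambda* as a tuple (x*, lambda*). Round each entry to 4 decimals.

Form the Lagrangian:
  L(x, lambda) = (1/2) x^T Q x + c^T x + lambda^T (A x - b)
Stationarity (grad_x L = 0): Q x + c + A^T lambda = 0.
Primal feasibility: A x = b.

This gives the KKT block system:
  [ Q   A^T ] [ x     ]   [-c ]
  [ A    0  ] [ lambda ] = [ b ]

Solving the linear system:
  x*      = (0, -1)
  lambda* = (0)
  f(x*)   = -2.5

x* = (0, -1), lambda* = (0)


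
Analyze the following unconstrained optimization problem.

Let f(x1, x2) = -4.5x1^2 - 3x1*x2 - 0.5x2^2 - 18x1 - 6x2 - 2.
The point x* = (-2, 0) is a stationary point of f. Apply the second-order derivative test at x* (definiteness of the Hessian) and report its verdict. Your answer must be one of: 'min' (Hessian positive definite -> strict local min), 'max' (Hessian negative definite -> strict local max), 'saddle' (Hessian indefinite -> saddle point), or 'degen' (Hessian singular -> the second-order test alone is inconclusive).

Compute the Hessian H = grad^2 f:
  H = [[-9, -3], [-3, -1]]
Verify stationarity: grad f(x*) = H x* + g = (0, 0).
Eigenvalues of H: -10, 0.
H has a zero eigenvalue (singular; negative semidefinite but not definite), so H is neither positive definite, negative definite, nor indefinite. The second-order test alone is inconclusive -> degen.
(Indeed, f is constant along the null direction of H through x*, so x* is not a strict local extremum.)

degen


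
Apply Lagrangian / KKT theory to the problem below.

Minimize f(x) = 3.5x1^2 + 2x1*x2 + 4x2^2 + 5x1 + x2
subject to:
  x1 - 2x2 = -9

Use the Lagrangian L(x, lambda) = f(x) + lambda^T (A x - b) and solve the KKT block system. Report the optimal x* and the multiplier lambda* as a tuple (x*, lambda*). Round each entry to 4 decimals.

Form the Lagrangian:
  L(x, lambda) = (1/2) x^T Q x + c^T x + lambda^T (A x - b)
Stationarity (grad_x L = 0): Q x + c + A^T lambda = 0.
Primal feasibility: A x = b.

This gives the KKT block system:
  [ Q   A^T ] [ x     ]   [-c ]
  [ A    0  ] [ lambda ] = [ b ]

Solving the linear system:
  x*      = (-2.9545, 3.0227)
  lambda* = (9.6364)
  f(x*)   = 37.4886

x* = (-2.9545, 3.0227), lambda* = (9.6364)


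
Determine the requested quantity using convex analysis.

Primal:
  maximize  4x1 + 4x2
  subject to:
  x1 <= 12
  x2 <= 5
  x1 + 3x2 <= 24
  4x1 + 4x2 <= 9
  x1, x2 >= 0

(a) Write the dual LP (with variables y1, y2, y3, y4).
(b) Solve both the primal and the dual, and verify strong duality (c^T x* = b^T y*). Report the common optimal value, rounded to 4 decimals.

The standard primal-dual pair for 'max c^T x s.t. A x <= b, x >= 0' is:
  Dual:  min b^T y  s.t.  A^T y >= c,  y >= 0.

So the dual LP is:
  minimize  12y1 + 5y2 + 24y3 + 9y4
  subject to:
    y1 + y3 + 4y4 >= 4
    y2 + 3y3 + 4y4 >= 4
    y1, y2, y3, y4 >= 0

Solving the primal: x* = (2.25, 0).
  primal value c^T x* = 9.
Solving the dual: y* = (0, 0, 0, 1).
  dual value b^T y* = 9.
Strong duality: c^T x* = b^T y*. Confirmed.

9


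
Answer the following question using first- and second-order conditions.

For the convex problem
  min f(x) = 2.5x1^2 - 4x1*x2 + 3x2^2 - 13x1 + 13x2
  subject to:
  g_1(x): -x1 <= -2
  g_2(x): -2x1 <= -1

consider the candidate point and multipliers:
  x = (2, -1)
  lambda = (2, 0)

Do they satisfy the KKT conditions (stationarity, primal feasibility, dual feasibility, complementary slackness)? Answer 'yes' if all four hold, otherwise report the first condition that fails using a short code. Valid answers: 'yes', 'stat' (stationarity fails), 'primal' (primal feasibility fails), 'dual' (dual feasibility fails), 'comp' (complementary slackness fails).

Gradient of f: grad f(x) = Q x + c = (1, -1)
Constraint values g_i(x) = a_i^T x - b_i:
  g_1((2, -1)) = 0
  g_2((2, -1)) = -3
Stationarity residual: grad f(x) + sum_i lambda_i a_i = (-1, -1)
  -> stationarity FAILS
Primal feasibility (all g_i <= 0): OK
Dual feasibility (all lambda_i >= 0): OK
Complementary slackness (lambda_i * g_i(x) = 0 for all i): OK

Verdict: the first failing condition is stationarity -> stat.

stat


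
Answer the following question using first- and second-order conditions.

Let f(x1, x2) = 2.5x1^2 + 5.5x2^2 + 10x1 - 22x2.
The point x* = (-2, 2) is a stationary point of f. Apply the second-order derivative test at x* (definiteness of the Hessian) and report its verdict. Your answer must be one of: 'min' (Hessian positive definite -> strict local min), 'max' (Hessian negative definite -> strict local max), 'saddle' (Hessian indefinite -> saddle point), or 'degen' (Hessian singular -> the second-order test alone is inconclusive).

Compute the Hessian H = grad^2 f:
  H = [[5, 0], [0, 11]]
Verify stationarity: grad f(x*) = H x* + g = (0, 0).
Eigenvalues of H: 5, 11.
Both eigenvalues > 0, so H is positive definite -> x* is a strict local min.

min


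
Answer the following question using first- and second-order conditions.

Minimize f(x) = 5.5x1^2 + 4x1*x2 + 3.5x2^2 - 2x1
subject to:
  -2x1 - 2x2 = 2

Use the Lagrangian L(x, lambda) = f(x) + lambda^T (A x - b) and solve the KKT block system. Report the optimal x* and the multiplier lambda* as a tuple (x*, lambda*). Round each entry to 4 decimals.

Form the Lagrangian:
  L(x, lambda) = (1/2) x^T Q x + c^T x + lambda^T (A x - b)
Stationarity (grad_x L = 0): Q x + c + A^T lambda = 0.
Primal feasibility: A x = b.

This gives the KKT block system:
  [ Q   A^T ] [ x     ]   [-c ]
  [ A    0  ] [ lambda ] = [ b ]

Solving the linear system:
  x*      = (-0.1, -0.9)
  lambda* = (-3.35)
  f(x*)   = 3.45

x* = (-0.1, -0.9), lambda* = (-3.35)


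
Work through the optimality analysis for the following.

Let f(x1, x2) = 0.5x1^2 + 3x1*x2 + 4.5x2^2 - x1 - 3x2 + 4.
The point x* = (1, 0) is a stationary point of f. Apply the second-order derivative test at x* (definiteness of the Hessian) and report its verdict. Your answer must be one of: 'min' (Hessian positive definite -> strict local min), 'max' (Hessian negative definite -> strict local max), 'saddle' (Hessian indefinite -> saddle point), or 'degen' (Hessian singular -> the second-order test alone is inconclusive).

Compute the Hessian H = grad^2 f:
  H = [[1, 3], [3, 9]]
Verify stationarity: grad f(x*) = H x* + g = (0, 0).
Eigenvalues of H: 0, 10.
H has a zero eigenvalue (singular; positive semidefinite but not definite), so H is neither positive definite, negative definite, nor indefinite. The second-order test alone is inconclusive -> degen.
(Indeed, f is constant along the null direction of H through x*, so x* is not a strict local extremum.)

degen


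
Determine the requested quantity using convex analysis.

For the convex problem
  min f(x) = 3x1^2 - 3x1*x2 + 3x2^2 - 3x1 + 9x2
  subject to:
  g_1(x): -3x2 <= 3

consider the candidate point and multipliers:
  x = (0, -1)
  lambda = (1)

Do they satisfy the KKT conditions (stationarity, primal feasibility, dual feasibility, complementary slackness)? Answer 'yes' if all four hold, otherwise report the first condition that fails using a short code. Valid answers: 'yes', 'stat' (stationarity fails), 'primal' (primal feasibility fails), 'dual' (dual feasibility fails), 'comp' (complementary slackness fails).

Gradient of f: grad f(x) = Q x + c = (0, 3)
Constraint values g_i(x) = a_i^T x - b_i:
  g_1((0, -1)) = 0
Stationarity residual: grad f(x) + sum_i lambda_i a_i = (0, 0)
  -> stationarity OK
Primal feasibility (all g_i <= 0): OK
Dual feasibility (all lambda_i >= 0): OK
Complementary slackness (lambda_i * g_i(x) = 0 for all i): OK

Verdict: yes, KKT holds.

yes


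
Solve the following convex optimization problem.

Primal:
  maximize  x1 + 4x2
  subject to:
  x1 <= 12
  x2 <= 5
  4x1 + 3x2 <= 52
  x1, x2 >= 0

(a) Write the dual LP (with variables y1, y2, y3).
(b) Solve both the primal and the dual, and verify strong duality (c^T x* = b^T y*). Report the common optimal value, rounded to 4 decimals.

The standard primal-dual pair for 'max c^T x s.t. A x <= b, x >= 0' is:
  Dual:  min b^T y  s.t.  A^T y >= c,  y >= 0.

So the dual LP is:
  minimize  12y1 + 5y2 + 52y3
  subject to:
    y1 + 4y3 >= 1
    y2 + 3y3 >= 4
    y1, y2, y3 >= 0

Solving the primal: x* = (9.25, 5).
  primal value c^T x* = 29.25.
Solving the dual: y* = (0, 3.25, 0.25).
  dual value b^T y* = 29.25.
Strong duality: c^T x* = b^T y*. Confirmed.

29.25


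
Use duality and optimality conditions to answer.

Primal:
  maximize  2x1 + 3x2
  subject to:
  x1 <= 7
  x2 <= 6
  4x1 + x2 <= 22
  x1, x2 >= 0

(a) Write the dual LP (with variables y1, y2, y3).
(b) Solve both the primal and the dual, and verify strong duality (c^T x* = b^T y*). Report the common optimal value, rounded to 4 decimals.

The standard primal-dual pair for 'max c^T x s.t. A x <= b, x >= 0' is:
  Dual:  min b^T y  s.t.  A^T y >= c,  y >= 0.

So the dual LP is:
  minimize  7y1 + 6y2 + 22y3
  subject to:
    y1 + 4y3 >= 2
    y2 + y3 >= 3
    y1, y2, y3 >= 0

Solving the primal: x* = (4, 6).
  primal value c^T x* = 26.
Solving the dual: y* = (0, 2.5, 0.5).
  dual value b^T y* = 26.
Strong duality: c^T x* = b^T y*. Confirmed.

26


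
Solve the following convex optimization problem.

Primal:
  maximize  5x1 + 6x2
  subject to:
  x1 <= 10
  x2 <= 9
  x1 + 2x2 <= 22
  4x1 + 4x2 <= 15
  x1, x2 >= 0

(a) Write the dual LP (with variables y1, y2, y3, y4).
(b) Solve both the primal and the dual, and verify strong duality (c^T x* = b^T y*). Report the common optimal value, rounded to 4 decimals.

The standard primal-dual pair for 'max c^T x s.t. A x <= b, x >= 0' is:
  Dual:  min b^T y  s.t.  A^T y >= c,  y >= 0.

So the dual LP is:
  minimize  10y1 + 9y2 + 22y3 + 15y4
  subject to:
    y1 + y3 + 4y4 >= 5
    y2 + 2y3 + 4y4 >= 6
    y1, y2, y3, y4 >= 0

Solving the primal: x* = (0, 3.75).
  primal value c^T x* = 22.5.
Solving the dual: y* = (0, 0, 0, 1.5).
  dual value b^T y* = 22.5.
Strong duality: c^T x* = b^T y*. Confirmed.

22.5


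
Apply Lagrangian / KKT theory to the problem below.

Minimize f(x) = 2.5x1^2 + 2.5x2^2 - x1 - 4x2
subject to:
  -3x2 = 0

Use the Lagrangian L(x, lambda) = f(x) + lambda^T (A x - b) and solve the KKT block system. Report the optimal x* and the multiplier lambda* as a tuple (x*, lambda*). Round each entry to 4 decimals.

Form the Lagrangian:
  L(x, lambda) = (1/2) x^T Q x + c^T x + lambda^T (A x - b)
Stationarity (grad_x L = 0): Q x + c + A^T lambda = 0.
Primal feasibility: A x = b.

This gives the KKT block system:
  [ Q   A^T ] [ x     ]   [-c ]
  [ A    0  ] [ lambda ] = [ b ]

Solving the linear system:
  x*      = (0.2, 0)
  lambda* = (-1.3333)
  f(x*)   = -0.1

x* = (0.2, 0), lambda* = (-1.3333)


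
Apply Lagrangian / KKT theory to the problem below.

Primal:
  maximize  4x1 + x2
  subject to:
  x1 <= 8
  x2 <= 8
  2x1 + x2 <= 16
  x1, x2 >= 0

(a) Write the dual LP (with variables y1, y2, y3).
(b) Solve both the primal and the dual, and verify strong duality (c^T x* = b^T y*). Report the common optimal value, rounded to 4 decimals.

The standard primal-dual pair for 'max c^T x s.t. A x <= b, x >= 0' is:
  Dual:  min b^T y  s.t.  A^T y >= c,  y >= 0.

So the dual LP is:
  minimize  8y1 + 8y2 + 16y3
  subject to:
    y1 + 2y3 >= 4
    y2 + y3 >= 1
    y1, y2, y3 >= 0

Solving the primal: x* = (8, 0).
  primal value c^T x* = 32.
Solving the dual: y* = (2, 0, 1).
  dual value b^T y* = 32.
Strong duality: c^T x* = b^T y*. Confirmed.

32


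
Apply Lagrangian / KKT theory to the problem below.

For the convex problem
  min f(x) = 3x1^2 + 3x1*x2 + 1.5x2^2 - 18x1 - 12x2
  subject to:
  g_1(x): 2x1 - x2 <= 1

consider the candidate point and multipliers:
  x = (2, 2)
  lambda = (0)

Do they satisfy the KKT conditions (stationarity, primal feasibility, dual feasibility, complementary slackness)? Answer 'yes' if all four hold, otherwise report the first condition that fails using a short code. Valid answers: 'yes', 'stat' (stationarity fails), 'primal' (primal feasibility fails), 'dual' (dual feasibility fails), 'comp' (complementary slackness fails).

Gradient of f: grad f(x) = Q x + c = (0, 0)
Constraint values g_i(x) = a_i^T x - b_i:
  g_1((2, 2)) = 1
Stationarity residual: grad f(x) + sum_i lambda_i a_i = (0, 0)
  -> stationarity OK
Primal feasibility (all g_i <= 0): FAILS
Dual feasibility (all lambda_i >= 0): OK
Complementary slackness (lambda_i * g_i(x) = 0 for all i): OK

Verdict: the first failing condition is primal_feasibility -> primal.

primal


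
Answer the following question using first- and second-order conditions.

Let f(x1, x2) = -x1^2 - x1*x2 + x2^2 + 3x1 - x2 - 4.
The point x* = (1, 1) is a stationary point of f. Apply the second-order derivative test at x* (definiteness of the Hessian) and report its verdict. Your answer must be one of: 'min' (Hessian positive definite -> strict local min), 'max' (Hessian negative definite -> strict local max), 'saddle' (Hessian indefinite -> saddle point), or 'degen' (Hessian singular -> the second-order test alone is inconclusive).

Compute the Hessian H = grad^2 f:
  H = [[-2, -1], [-1, 2]]
Verify stationarity: grad f(x*) = H x* + g = (0, 0).
Eigenvalues of H: -2.2361, 2.2361.
Eigenvalues have mixed signs, so H is indefinite -> x* is a saddle point.

saddle
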